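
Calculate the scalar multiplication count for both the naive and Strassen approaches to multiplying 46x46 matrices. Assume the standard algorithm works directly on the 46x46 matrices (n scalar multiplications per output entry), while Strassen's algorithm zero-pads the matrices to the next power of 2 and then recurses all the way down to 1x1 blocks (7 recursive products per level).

Matrix multiplication for 46x46 matrices:

Strassen's algorithm requires power-of-2 dimensions. Pad 46x46 to 64x64 (next power of 2).

Standard algorithm: 46^3 = 97336 multiplications
Strassen's algorithm: 7^(log2(64)) = 7^6 = 117649 multiplications
Difference: 97336 - 117649 = -20313 (Strassen uses MORE here due to padding overhead — for small or just-over-power-of-2 n, padding can outweigh the per-level savings)

Standard: 97336 multiplications (46^3). Strassen: 117649 multiplications (7^6, after padding to 64x64). Strassen reduces 8 recursive multiplications to 7 at each level.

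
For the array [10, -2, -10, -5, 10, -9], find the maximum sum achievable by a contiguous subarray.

Using Kadane's algorithm on [10, -2, -10, -5, 10, -9]:

Scanning through the array:
Position 1 (value -2): max_ending_here = 8, max_so_far = 10
Position 2 (value -10): max_ending_here = -2, max_so_far = 10
Position 3 (value -5): max_ending_here = -5, max_so_far = 10
Position 4 (value 10): max_ending_here = 10, max_so_far = 10
Position 5 (value -9): max_ending_here = 1, max_so_far = 10

Maximum subarray: [10]
Maximum sum: 10

The maximum subarray is [10] with sum 10. This subarray runs from index 0 to index 0.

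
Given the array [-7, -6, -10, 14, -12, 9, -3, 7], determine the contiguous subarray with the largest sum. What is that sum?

Using Kadane's algorithm on [-7, -6, -10, 14, -12, 9, -3, 7]:

Scanning through the array:
Position 1 (value -6): max_ending_here = -6, max_so_far = -6
Position 2 (value -10): max_ending_here = -10, max_so_far = -6
Position 3 (value 14): max_ending_here = 14, max_so_far = 14
Position 4 (value -12): max_ending_here = 2, max_so_far = 14
Position 5 (value 9): max_ending_here = 11, max_so_far = 14
Position 6 (value -3): max_ending_here = 8, max_so_far = 14
Position 7 (value 7): max_ending_here = 15, max_so_far = 15

Maximum subarray: [14, -12, 9, -3, 7]
Maximum sum: 15

The maximum subarray is [14, -12, 9, -3, 7] with sum 15. This subarray runs from index 3 to index 7.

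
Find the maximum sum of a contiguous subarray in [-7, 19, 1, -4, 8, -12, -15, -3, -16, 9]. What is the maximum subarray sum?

Using Kadane's algorithm on [-7, 19, 1, -4, 8, -12, -15, -3, -16, 9]:

Scanning through the array:
Position 1 (value 19): max_ending_here = 19, max_so_far = 19
Position 2 (value 1): max_ending_here = 20, max_so_far = 20
Position 3 (value -4): max_ending_here = 16, max_so_far = 20
Position 4 (value 8): max_ending_here = 24, max_so_far = 24
Position 5 (value -12): max_ending_here = 12, max_so_far = 24
Position 6 (value -15): max_ending_here = -3, max_so_far = 24
Position 7 (value -3): max_ending_here = -3, max_so_far = 24
Position 8 (value -16): max_ending_here = -16, max_so_far = 24
Position 9 (value 9): max_ending_here = 9, max_so_far = 24

Maximum subarray: [19, 1, -4, 8]
Maximum sum: 24

The maximum subarray is [19, 1, -4, 8] with sum 24. This subarray runs from index 1 to index 4.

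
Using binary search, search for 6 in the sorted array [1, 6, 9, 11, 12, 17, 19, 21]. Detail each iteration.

Binary search for 6 in [1, 6, 9, 11, 12, 17, 19, 21]:

lo=0, hi=7, mid=3, arr[mid]=11 -> 11 > 6, search left half
lo=0, hi=2, mid=1, arr[mid]=6 -> Found target at index 1!

Binary search finds 6 at index 1 after 2 comparisons. The search repeatedly halves the search space by comparing with the middle element.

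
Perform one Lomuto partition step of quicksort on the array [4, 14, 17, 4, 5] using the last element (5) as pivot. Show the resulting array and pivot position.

Lomuto partition with pivot = 5:

Initial array: [4, 14, 17, 4, 5]

arr[0]=4 <= 5: swap with position 0, array becomes [4, 14, 17, 4, 5]
arr[1]=14 > 5: no swap
arr[2]=17 > 5: no swap
arr[3]=4 <= 5: swap with position 1, array becomes [4, 4, 17, 14, 5]

Place pivot at position 2: [4, 4, 5, 14, 17]
Pivot position: 2

After partitioning with pivot 5, the array becomes [4, 4, 5, 14, 17]. The pivot is placed at index 2. All elements to the left of the pivot are <= 5, and all elements to the right are > 5.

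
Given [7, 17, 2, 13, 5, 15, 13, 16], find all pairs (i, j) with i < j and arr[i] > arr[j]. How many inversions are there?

Finding inversions in [7, 17, 2, 13, 5, 15, 13, 16]:

(0, 2): arr[0]=7 > arr[2]=2
(0, 4): arr[0]=7 > arr[4]=5
(1, 2): arr[1]=17 > arr[2]=2
(1, 3): arr[1]=17 > arr[3]=13
(1, 4): arr[1]=17 > arr[4]=5
(1, 5): arr[1]=17 > arr[5]=15
(1, 6): arr[1]=17 > arr[6]=13
(1, 7): arr[1]=17 > arr[7]=16
(3, 4): arr[3]=13 > arr[4]=5
(5, 6): arr[5]=15 > arr[6]=13

Total inversions: 10

The array has 10 inversion(s): (0,2), (0,4), (1,2), (1,3), (1,4), (1,5), (1,6), (1,7), (3,4), (5,6). Each pair (i,j) satisfies i < j and arr[i] > arr[j].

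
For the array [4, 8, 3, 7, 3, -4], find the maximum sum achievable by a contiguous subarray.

Using Kadane's algorithm on [4, 8, 3, 7, 3, -4]:

Scanning through the array:
Position 1 (value 8): max_ending_here = 12, max_so_far = 12
Position 2 (value 3): max_ending_here = 15, max_so_far = 15
Position 3 (value 7): max_ending_here = 22, max_so_far = 22
Position 4 (value 3): max_ending_here = 25, max_so_far = 25
Position 5 (value -4): max_ending_here = 21, max_so_far = 25

Maximum subarray: [4, 8, 3, 7, 3]
Maximum sum: 25

The maximum subarray is [4, 8, 3, 7, 3] with sum 25. This subarray runs from index 0 to index 4.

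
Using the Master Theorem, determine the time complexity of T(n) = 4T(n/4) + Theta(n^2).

Master Theorem for T(n) = 4T(n/4) + O(n^2):

a = 4, b = 4, c = 2
log_b(a) = log_4(4) = 1.0000

Case 3: c = 2 > log_4(4) = 1.0000
T(n) = O(n^2) = O(n^2)

For T(n) = 4T(n/4) + O(n^2): log_4(4) = 1.0000. This is Case 3 of the Master Theorem (c > log_b(a), work dominated by root), giving O(n^2).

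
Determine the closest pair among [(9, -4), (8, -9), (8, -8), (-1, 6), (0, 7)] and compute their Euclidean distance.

Computing all pairwise distances among 5 points:

d((9, -4), (8, -9)) = 5.099
d((9, -4), (8, -8)) = 4.1231
d((9, -4), (-1, 6)) = 14.1421
d((9, -4), (0, 7)) = 14.2127
d((8, -9), (8, -8)) = 1.0 <-- minimum
d((8, -9), (-1, 6)) = 17.4929
d((8, -9), (0, 7)) = 17.8885
d((8, -8), (-1, 6)) = 16.6433
d((8, -8), (0, 7)) = 17.0
d((-1, 6), (0, 7)) = 1.4142

Closest pair: (8, -9) and (8, -8) with distance 1.0

The closest pair is (8, -9) and (8, -8) with Euclidean distance 1.0. For 5 points, brute-force pairwise comparison is shown above. For large n, the divide-and-conquer algorithm (sort by x, recurse on halves, check the dividing strip) achieves O(n log n).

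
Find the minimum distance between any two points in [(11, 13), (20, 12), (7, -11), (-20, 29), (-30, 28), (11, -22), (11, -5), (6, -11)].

Computing all pairwise distances among 8 points:

d((11, 13), (20, 12)) = 9.0554
d((11, 13), (7, -11)) = 24.3311
d((11, 13), (-20, 29)) = 34.8855
d((11, 13), (-30, 28)) = 43.6578
d((11, 13), (11, -22)) = 35.0
d((11, 13), (11, -5)) = 18.0
d((11, 13), (6, -11)) = 24.5153
d((20, 12), (7, -11)) = 26.4197
d((20, 12), (-20, 29)) = 43.4626
d((20, 12), (-30, 28)) = 52.4976
d((20, 12), (11, -22)) = 35.171
d((20, 12), (11, -5)) = 19.2354
d((20, 12), (6, -11)) = 26.9258
d((7, -11), (-20, 29)) = 48.2597
d((7, -11), (-30, 28)) = 53.7587
d((7, -11), (11, -22)) = 11.7047
d((7, -11), (11, -5)) = 7.2111
d((7, -11), (6, -11)) = 1.0 <-- minimum
d((-20, 29), (-30, 28)) = 10.0499
d((-20, 29), (11, -22)) = 59.6825
d((-20, 29), (11, -5)) = 46.0109
d((-20, 29), (6, -11)) = 47.7074
d((-30, 28), (11, -22)) = 64.6607
d((-30, 28), (11, -5)) = 52.6308
d((-30, 28), (6, -11)) = 53.0754
d((11, -22), (11, -5)) = 17.0
d((11, -22), (6, -11)) = 12.083
d((11, -5), (6, -11)) = 7.8102

Closest pair: (7, -11) and (6, -11) with distance 1.0

The closest pair is (7, -11) and (6, -11) with Euclidean distance 1.0. For 8 points, brute-force pairwise comparison is shown above. For large n, the divide-and-conquer algorithm (sort by x, recurse on halves, check the dividing strip) achieves O(n log n).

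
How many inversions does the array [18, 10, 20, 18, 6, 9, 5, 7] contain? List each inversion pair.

Finding inversions in [18, 10, 20, 18, 6, 9, 5, 7]:

(0, 1): arr[0]=18 > arr[1]=10
(0, 4): arr[0]=18 > arr[4]=6
(0, 5): arr[0]=18 > arr[5]=9
(0, 6): arr[0]=18 > arr[6]=5
(0, 7): arr[0]=18 > arr[7]=7
(1, 4): arr[1]=10 > arr[4]=6
(1, 5): arr[1]=10 > arr[5]=9
(1, 6): arr[1]=10 > arr[6]=5
(1, 7): arr[1]=10 > arr[7]=7
(2, 3): arr[2]=20 > arr[3]=18
(2, 4): arr[2]=20 > arr[4]=6
(2, 5): arr[2]=20 > arr[5]=9
(2, 6): arr[2]=20 > arr[6]=5
(2, 7): arr[2]=20 > arr[7]=7
(3, 4): arr[3]=18 > arr[4]=6
(3, 5): arr[3]=18 > arr[5]=9
(3, 6): arr[3]=18 > arr[6]=5
(3, 7): arr[3]=18 > arr[7]=7
(4, 6): arr[4]=6 > arr[6]=5
(5, 6): arr[5]=9 > arr[6]=5
(5, 7): arr[5]=9 > arr[7]=7

Total inversions: 21

The array has 21 inversion(s): (0,1), (0,4), (0,5), (0,6), (0,7), (1,4), (1,5), (1,6), (1,7), (2,3), (2,4), (2,5), (2,6), (2,7), (3,4), (3,5), (3,6), (3,7), (4,6), (5,6), (5,7). Each pair (i,j) satisfies i < j and arr[i] > arr[j].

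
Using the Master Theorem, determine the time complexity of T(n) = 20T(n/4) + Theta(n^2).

Master Theorem for T(n) = 20T(n/4) + O(n^2):

a = 20, b = 4, c = 2
log_b(a) = log_4(20) = 2.1610

Case 1: c = 2 < log_4(20) = 2.1610
T(n) = O(n^(log_4 20))

For T(n) = 20T(n/4) + O(n^2): log_4(20) = 2.1610. This is Case 1 of the Master Theorem (c < log_b(a), work dominated by leaves), giving O(n^(log_4 20)).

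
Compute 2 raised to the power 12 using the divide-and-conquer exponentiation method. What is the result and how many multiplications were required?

Computing 2^12 by squaring (build up from 2^1; each line after the first costs one multiplication):

2^1 = 2
2^2 = (2^1)^2 = 2^2 = 4
2^3 = 2 * 2^2 = 2 * 4 = 8
2^6 = (2^3)^2 = 8^2 = 64
2^12 = (2^6)^2 = 64^2 = 4096

Result: 4096
Multiplications needed: 4 (4 lines after 2^1)

2^12 = 4096. Using exponentiation by squaring, this requires 4 multiplications. The key idea: if the exponent is even, square the half-power; if odd, multiply by the base once.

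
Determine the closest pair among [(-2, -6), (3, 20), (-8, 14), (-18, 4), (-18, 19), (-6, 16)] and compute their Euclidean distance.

Computing all pairwise distances among 6 points:

d((-2, -6), (3, 20)) = 26.4764
d((-2, -6), (-8, 14)) = 20.8806
d((-2, -6), (-18, 4)) = 18.868
d((-2, -6), (-18, 19)) = 29.6816
d((-2, -6), (-6, 16)) = 22.3607
d((3, 20), (-8, 14)) = 12.53
d((3, 20), (-18, 4)) = 26.4008
d((3, 20), (-18, 19)) = 21.0238
d((3, 20), (-6, 16)) = 9.8489
d((-8, 14), (-18, 4)) = 14.1421
d((-8, 14), (-18, 19)) = 11.1803
d((-8, 14), (-6, 16)) = 2.8284 <-- minimum
d((-18, 4), (-18, 19)) = 15.0
d((-18, 4), (-6, 16)) = 16.9706
d((-18, 19), (-6, 16)) = 12.3693

Closest pair: (-8, 14) and (-6, 16) with distance 2.8284

The closest pair is (-8, 14) and (-6, 16) with Euclidean distance 2.8284. For 6 points, brute-force pairwise comparison is shown above. For large n, the divide-and-conquer algorithm (sort by x, recurse on halves, check the dividing strip) achieves O(n log n).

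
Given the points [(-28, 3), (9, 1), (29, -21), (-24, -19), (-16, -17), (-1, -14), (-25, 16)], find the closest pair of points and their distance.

Computing all pairwise distances among 7 points:

d((-28, 3), (9, 1)) = 37.054
d((-28, 3), (29, -21)) = 61.8466
d((-28, 3), (-24, -19)) = 22.3607
d((-28, 3), (-16, -17)) = 23.3238
d((-28, 3), (-1, -14)) = 31.9061
d((-28, 3), (-25, 16)) = 13.3417
d((9, 1), (29, -21)) = 29.7321
d((9, 1), (-24, -19)) = 38.5876
d((9, 1), (-16, -17)) = 30.8058
d((9, 1), (-1, -14)) = 18.0278
d((9, 1), (-25, 16)) = 37.1618
d((29, -21), (-24, -19)) = 53.0377
d((29, -21), (-16, -17)) = 45.1774
d((29, -21), (-1, -14)) = 30.8058
d((29, -21), (-25, 16)) = 65.4599
d((-24, -19), (-16, -17)) = 8.2462 <-- minimum
d((-24, -19), (-1, -14)) = 23.5372
d((-24, -19), (-25, 16)) = 35.0143
d((-16, -17), (-1, -14)) = 15.2971
d((-16, -17), (-25, 16)) = 34.2053
d((-1, -14), (-25, 16)) = 38.4187

Closest pair: (-24, -19) and (-16, -17) with distance 8.2462

The closest pair is (-24, -19) and (-16, -17) with Euclidean distance 8.2462. For 7 points, brute-force pairwise comparison is shown above. For large n, the divide-and-conquer algorithm (sort by x, recurse on halves, check the dividing strip) achieves O(n log n).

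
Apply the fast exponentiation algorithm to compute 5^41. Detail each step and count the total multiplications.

Computing 5^41 by squaring (build up from 5^1; each line after the first costs one multiplication):

5^1 = 5
5^2 = (5^1)^2 = 5^2 = 25
5^4 = (5^2)^2 = 25^2 = 625
5^5 = 5 * 5^4 = 5 * 625 = 3125
5^10 = (5^5)^2 = 3125^2 = 9765625
5^20 = (5^10)^2 = 9765625^2 = 95367431640625
5^40 = (5^20)^2 = 95367431640625^2 = 9094947017729282379150390625
5^41 = 5 * 5^40 = 5 * 9094947017729282379150390625 = 45474735088646411895751953125

Result: 45474735088646411895751953125
Multiplications needed: 7 (7 lines after 5^1)

5^41 = 45474735088646411895751953125. Using exponentiation by squaring, this requires 7 multiplications. The key idea: if the exponent is even, square the half-power; if odd, multiply by the base once.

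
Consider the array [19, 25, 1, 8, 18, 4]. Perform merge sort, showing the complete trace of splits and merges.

Merge sort trace:

Split: [19, 25, 1, 8, 18, 4] -> [19, 25, 1] and [8, 18, 4]
  Split: [19, 25, 1] -> [19] and [25, 1]
    Split: [25, 1] -> [25] and [1]
    Merge: [25] + [1] -> [1, 25]
  Merge: [19] + [1, 25] -> [1, 19, 25]
  Split: [8, 18, 4] -> [8] and [18, 4]
    Split: [18, 4] -> [18] and [4]
    Merge: [18] + [4] -> [4, 18]
  Merge: [8] + [4, 18] -> [4, 8, 18]
Merge: [1, 19, 25] + [4, 8, 18] -> [1, 4, 8, 18, 19, 25]

Final sorted array: [1, 4, 8, 18, 19, 25]

The merge sort proceeds by recursively splitting the array and merging sorted halves.
After all merges, the sorted array is [1, 4, 8, 18, 19, 25].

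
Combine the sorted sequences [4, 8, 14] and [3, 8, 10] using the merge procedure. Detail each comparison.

Merging process:

Compare 4 vs 3: take 3 from right. Merged: [3]
Compare 4 vs 8: take 4 from left. Merged: [3, 4]
Compare 8 vs 8: take 8 from left. Merged: [3, 4, 8]
Compare 14 vs 8: take 8 from right. Merged: [3, 4, 8, 8]
Compare 14 vs 10: take 10 from right. Merged: [3, 4, 8, 8, 10]
Append remaining from left: [14]. Merged: [3, 4, 8, 8, 10, 14]

Final merged array: [3, 4, 8, 8, 10, 14]
Total comparisons: 5

The merged array is [3, 4, 8, 8, 10, 14], requiring 5 comparisons. The merge step runs in O(n) time where n is the total number of elements.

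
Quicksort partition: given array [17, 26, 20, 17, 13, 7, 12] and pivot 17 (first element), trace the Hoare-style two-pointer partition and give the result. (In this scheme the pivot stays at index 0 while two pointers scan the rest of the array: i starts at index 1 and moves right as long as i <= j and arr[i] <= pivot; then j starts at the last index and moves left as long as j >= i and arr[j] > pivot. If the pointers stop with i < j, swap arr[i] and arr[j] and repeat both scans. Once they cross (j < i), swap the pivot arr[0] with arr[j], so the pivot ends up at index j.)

Hoare-style two-pointer partition with pivot = 17:

Initial array: [17, 26, 20, 17, 13, 7, 12]

Pointers start at i = 1, j = 6.
i stops at index 1 (arr[1]=26 > 17), j stops at index 6 (arr[6]=12 <= 17): swap arr[1] and arr[6], array becomes [17, 12, 20, 17, 13, 7, 26]
i stops at index 2 (arr[2]=20 > 17), j stops at index 5 (arr[5]=7 <= 17): swap arr[2] and arr[5], array becomes [17, 12, 7, 17, 13, 20, 26]
i ends at 5, j ends at 4: the pointers have crossed (j < i), so scanning stops.

Swap pivot arr[0] with arr[4] to place pivot at position 4: [13, 12, 7, 17, 17, 20, 26]
Pivot position: 4

After partitioning with pivot 17, the array becomes [13, 12, 7, 17, 17, 20, 26]. The pivot is placed at index 4. All elements to the left of the pivot are <= 17, and all elements to the right are > 17.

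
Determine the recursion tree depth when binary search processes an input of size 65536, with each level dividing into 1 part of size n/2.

For divide and conquer with division factor 2:

Problem sizes at each level:
Level 0: 65536
Level 1: 32768
Level 2: 16384
Level 3: 8192
Level 4: 4096
Level 5: 2048
Level 6: 1024
Level 7: 512
Level 8: 256
Level 9: 128
Level 10: 64
Level 11: 32
Level 12: 16
Level 13: 8
Level 14: 4
Level 15: 2
Level 16: 1

The root is level 0 and the size-1 base case is level 16 (the tree spans levels 0 through 16, i.e. 17 levels counting the root), so the depth is the number of divisions: log_2(65536) = 16

The recursion tree depth is log_2(65536) = 16. At each level, the problem size is divided by 2, so it takes 16 divisions to reduce to a base case of size 1. The algorithm makes 1 recursive call at each level.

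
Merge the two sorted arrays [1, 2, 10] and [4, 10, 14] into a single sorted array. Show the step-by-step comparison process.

Merging process:

Compare 1 vs 4: take 1 from left. Merged: [1]
Compare 2 vs 4: take 2 from left. Merged: [1, 2]
Compare 10 vs 4: take 4 from right. Merged: [1, 2, 4]
Compare 10 vs 10: take 10 from left. Merged: [1, 2, 4, 10]
Append remaining from right: [10, 14]. Merged: [1, 2, 4, 10, 10, 14]

Final merged array: [1, 2, 4, 10, 10, 14]
Total comparisons: 4

The merged array is [1, 2, 4, 10, 10, 14], requiring 4 comparisons. The merge step runs in O(n) time where n is the total number of elements.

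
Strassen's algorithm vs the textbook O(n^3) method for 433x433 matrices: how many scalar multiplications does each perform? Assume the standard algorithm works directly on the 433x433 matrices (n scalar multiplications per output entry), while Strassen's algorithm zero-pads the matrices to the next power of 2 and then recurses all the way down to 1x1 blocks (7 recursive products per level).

Matrix multiplication for 433x433 matrices:

Strassen's algorithm requires power-of-2 dimensions. Pad 433x433 to 512x512 (next power of 2).

Standard algorithm: 433^3 = 81182737 multiplications
Strassen's algorithm: 7^(log2(512)) = 7^9 = 40353607 multiplications
Savings: 81182737 - 40353607 = 40829130 multiplications

Standard: 81182737 multiplications (433^3). Strassen: 40353607 multiplications (7^9, after padding to 512x512). Strassen reduces 8 recursive multiplications to 7 at each level.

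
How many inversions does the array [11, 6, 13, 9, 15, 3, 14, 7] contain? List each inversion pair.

Finding inversions in [11, 6, 13, 9, 15, 3, 14, 7]:

(0, 1): arr[0]=11 > arr[1]=6
(0, 3): arr[0]=11 > arr[3]=9
(0, 5): arr[0]=11 > arr[5]=3
(0, 7): arr[0]=11 > arr[7]=7
(1, 5): arr[1]=6 > arr[5]=3
(2, 3): arr[2]=13 > arr[3]=9
(2, 5): arr[2]=13 > arr[5]=3
(2, 7): arr[2]=13 > arr[7]=7
(3, 5): arr[3]=9 > arr[5]=3
(3, 7): arr[3]=9 > arr[7]=7
(4, 5): arr[4]=15 > arr[5]=3
(4, 6): arr[4]=15 > arr[6]=14
(4, 7): arr[4]=15 > arr[7]=7
(6, 7): arr[6]=14 > arr[7]=7

Total inversions: 14

The array has 14 inversion(s): (0,1), (0,3), (0,5), (0,7), (1,5), (2,3), (2,5), (2,7), (3,5), (3,7), (4,5), (4,6), (4,7), (6,7). Each pair (i,j) satisfies i < j and arr[i] > arr[j].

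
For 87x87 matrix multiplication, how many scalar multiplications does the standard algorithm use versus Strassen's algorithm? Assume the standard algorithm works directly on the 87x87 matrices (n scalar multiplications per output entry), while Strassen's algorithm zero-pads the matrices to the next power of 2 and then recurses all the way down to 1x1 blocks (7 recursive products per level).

Matrix multiplication for 87x87 matrices:

Strassen's algorithm requires power-of-2 dimensions. Pad 87x87 to 128x128 (next power of 2).

Standard algorithm: 87^3 = 658503 multiplications
Strassen's algorithm: 7^(log2(128)) = 7^7 = 823543 multiplications
Difference: 658503 - 823543 = -165040 (Strassen uses MORE here due to padding overhead — for small or just-over-power-of-2 n, padding can outweigh the per-level savings)

Standard: 658503 multiplications (87^3). Strassen: 823543 multiplications (7^7, after padding to 128x128). Strassen reduces 8 recursive multiplications to 7 at each level.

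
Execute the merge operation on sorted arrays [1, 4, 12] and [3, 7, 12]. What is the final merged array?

Merging process:

Compare 1 vs 3: take 1 from left. Merged: [1]
Compare 4 vs 3: take 3 from right. Merged: [1, 3]
Compare 4 vs 7: take 4 from left. Merged: [1, 3, 4]
Compare 12 vs 7: take 7 from right. Merged: [1, 3, 4, 7]
Compare 12 vs 12: take 12 from left. Merged: [1, 3, 4, 7, 12]
Append remaining from right: [12]. Merged: [1, 3, 4, 7, 12, 12]

Final merged array: [1, 3, 4, 7, 12, 12]
Total comparisons: 5

The merged array is [1, 3, 4, 7, 12, 12], requiring 5 comparisons. The merge step runs in O(n) time where n is the total number of elements.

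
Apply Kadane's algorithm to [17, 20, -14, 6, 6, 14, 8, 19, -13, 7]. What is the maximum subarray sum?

Using Kadane's algorithm on [17, 20, -14, 6, 6, 14, 8, 19, -13, 7]:

Scanning through the array:
Position 1 (value 20): max_ending_here = 37, max_so_far = 37
Position 2 (value -14): max_ending_here = 23, max_so_far = 37
Position 3 (value 6): max_ending_here = 29, max_so_far = 37
Position 4 (value 6): max_ending_here = 35, max_so_far = 37
Position 5 (value 14): max_ending_here = 49, max_so_far = 49
Position 6 (value 8): max_ending_here = 57, max_so_far = 57
Position 7 (value 19): max_ending_here = 76, max_so_far = 76
Position 8 (value -13): max_ending_here = 63, max_so_far = 76
Position 9 (value 7): max_ending_here = 70, max_so_far = 76

Maximum subarray: [17, 20, -14, 6, 6, 14, 8, 19]
Maximum sum: 76

The maximum subarray is [17, 20, -14, 6, 6, 14, 8, 19] with sum 76. This subarray runs from index 0 to index 7.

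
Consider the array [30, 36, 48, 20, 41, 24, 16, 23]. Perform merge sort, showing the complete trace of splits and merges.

Merge sort trace:

Split: [30, 36, 48, 20, 41, 24, 16, 23] -> [30, 36, 48, 20] and [41, 24, 16, 23]
  Split: [30, 36, 48, 20] -> [30, 36] and [48, 20]
    Split: [30, 36] -> [30] and [36]
    Merge: [30] + [36] -> [30, 36]
    Split: [48, 20] -> [48] and [20]
    Merge: [48] + [20] -> [20, 48]
  Merge: [30, 36] + [20, 48] -> [20, 30, 36, 48]
  Split: [41, 24, 16, 23] -> [41, 24] and [16, 23]
    Split: [41, 24] -> [41] and [24]
    Merge: [41] + [24] -> [24, 41]
    Split: [16, 23] -> [16] and [23]
    Merge: [16] + [23] -> [16, 23]
  Merge: [24, 41] + [16, 23] -> [16, 23, 24, 41]
Merge: [20, 30, 36, 48] + [16, 23, 24, 41] -> [16, 20, 23, 24, 30, 36, 41, 48]

Final sorted array: [16, 20, 23, 24, 30, 36, 41, 48]

The merge sort proceeds by recursively splitting the array and merging sorted halves.
After all merges, the sorted array is [16, 20, 23, 24, 30, 36, 41, 48].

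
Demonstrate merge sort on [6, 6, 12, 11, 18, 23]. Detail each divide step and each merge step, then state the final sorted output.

Merge sort trace:

Split: [6, 6, 12, 11, 18, 23] -> [6, 6, 12] and [11, 18, 23]
  Split: [6, 6, 12] -> [6] and [6, 12]
    Split: [6, 12] -> [6] and [12]
    Merge: [6] + [12] -> [6, 12]
  Merge: [6] + [6, 12] -> [6, 6, 12]
  Split: [11, 18, 23] -> [11] and [18, 23]
    Split: [18, 23] -> [18] and [23]
    Merge: [18] + [23] -> [18, 23]
  Merge: [11] + [18, 23] -> [11, 18, 23]
Merge: [6, 6, 12] + [11, 18, 23] -> [6, 6, 11, 12, 18, 23]

Final sorted array: [6, 6, 11, 12, 18, 23]

The merge sort proceeds by recursively splitting the array and merging sorted halves.
After all merges, the sorted array is [6, 6, 11, 12, 18, 23].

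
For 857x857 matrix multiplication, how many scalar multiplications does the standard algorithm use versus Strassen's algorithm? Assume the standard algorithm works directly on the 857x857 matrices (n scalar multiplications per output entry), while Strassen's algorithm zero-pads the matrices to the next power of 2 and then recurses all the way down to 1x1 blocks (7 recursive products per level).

Matrix multiplication for 857x857 matrices:

Strassen's algorithm requires power-of-2 dimensions. Pad 857x857 to 1024x1024 (next power of 2).

Standard algorithm: 857^3 = 629422793 multiplications
Strassen's algorithm: 7^(log2(1024)) = 7^10 = 282475249 multiplications
Savings: 629422793 - 282475249 = 346947544 multiplications

Standard: 629422793 multiplications (857^3). Strassen: 282475249 multiplications (7^10, after padding to 1024x1024). Strassen reduces 8 recursive multiplications to 7 at each level.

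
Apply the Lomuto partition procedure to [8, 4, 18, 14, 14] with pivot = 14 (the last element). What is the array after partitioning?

Lomuto partition with pivot = 14:

Initial array: [8, 4, 18, 14, 14]

arr[0]=8 <= 14: swap with position 0, array becomes [8, 4, 18, 14, 14]
arr[1]=4 <= 14: swap with position 1, array becomes [8, 4, 18, 14, 14]
arr[2]=18 > 14: no swap
arr[3]=14 <= 14: swap with position 2, array becomes [8, 4, 14, 18, 14]

Place pivot at position 3: [8, 4, 14, 14, 18]
Pivot position: 3

After partitioning with pivot 14, the array becomes [8, 4, 14, 14, 18]. The pivot is placed at index 3. All elements to the left of the pivot are <= 14, and all elements to the right are > 14.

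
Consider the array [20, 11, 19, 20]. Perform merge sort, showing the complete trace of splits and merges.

Merge sort trace:

Split: [20, 11, 19, 20] -> [20, 11] and [19, 20]
  Split: [20, 11] -> [20] and [11]
  Merge: [20] + [11] -> [11, 20]
  Split: [19, 20] -> [19] and [20]
  Merge: [19] + [20] -> [19, 20]
Merge: [11, 20] + [19, 20] -> [11, 19, 20, 20]

Final sorted array: [11, 19, 20, 20]

The merge sort proceeds by recursively splitting the array and merging sorted halves.
After all merges, the sorted array is [11, 19, 20, 20].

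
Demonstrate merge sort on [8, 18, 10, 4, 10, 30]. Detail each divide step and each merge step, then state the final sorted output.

Merge sort trace:

Split: [8, 18, 10, 4, 10, 30] -> [8, 18, 10] and [4, 10, 30]
  Split: [8, 18, 10] -> [8] and [18, 10]
    Split: [18, 10] -> [18] and [10]
    Merge: [18] + [10] -> [10, 18]
  Merge: [8] + [10, 18] -> [8, 10, 18]
  Split: [4, 10, 30] -> [4] and [10, 30]
    Split: [10, 30] -> [10] and [30]
    Merge: [10] + [30] -> [10, 30]
  Merge: [4] + [10, 30] -> [4, 10, 30]
Merge: [8, 10, 18] + [4, 10, 30] -> [4, 8, 10, 10, 18, 30]

Final sorted array: [4, 8, 10, 10, 18, 30]

The merge sort proceeds by recursively splitting the array and merging sorted halves.
After all merges, the sorted array is [4, 8, 10, 10, 18, 30].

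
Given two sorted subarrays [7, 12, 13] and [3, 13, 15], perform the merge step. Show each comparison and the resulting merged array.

Merging process:

Compare 7 vs 3: take 3 from right. Merged: [3]
Compare 7 vs 13: take 7 from left. Merged: [3, 7]
Compare 12 vs 13: take 12 from left. Merged: [3, 7, 12]
Compare 13 vs 13: take 13 from left. Merged: [3, 7, 12, 13]
Append remaining from right: [13, 15]. Merged: [3, 7, 12, 13, 13, 15]

Final merged array: [3, 7, 12, 13, 13, 15]
Total comparisons: 4

The merged array is [3, 7, 12, 13, 13, 15], requiring 4 comparisons. The merge step runs in O(n) time where n is the total number of elements.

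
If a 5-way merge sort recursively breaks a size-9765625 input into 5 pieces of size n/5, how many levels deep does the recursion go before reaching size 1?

For divide and conquer with division factor 5:

Problem sizes at each level:
Level 0: 9765625
Level 1: 1953125
Level 2: 390625
Level 3: 78125
Level 4: 15625
Level 5: 3125
Level 6: 625
Level 7: 125
Level 8: 25
Level 9: 5
Level 10: 1

The root is level 0 and the size-1 base case is level 10 (the tree spans levels 0 through 10, i.e. 11 levels counting the root), so the depth is the number of divisions: log_5(9765625) = 10

The recursion tree depth is log_5(9765625) = 10. At each level, the problem size is divided by 5, so it takes 10 divisions to reduce to a base case of size 1. The algorithm makes 5 recursive calls at each level.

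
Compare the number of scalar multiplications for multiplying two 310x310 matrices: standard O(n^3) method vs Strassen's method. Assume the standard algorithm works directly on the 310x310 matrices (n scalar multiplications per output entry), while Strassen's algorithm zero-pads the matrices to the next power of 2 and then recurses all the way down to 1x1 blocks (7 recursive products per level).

Matrix multiplication for 310x310 matrices:

Strassen's algorithm requires power-of-2 dimensions. Pad 310x310 to 512x512 (next power of 2).

Standard algorithm: 310^3 = 29791000 multiplications
Strassen's algorithm: 7^(log2(512)) = 7^9 = 40353607 multiplications
Difference: 29791000 - 40353607 = -10562607 (Strassen uses MORE here due to padding overhead — for small or just-over-power-of-2 n, padding can outweigh the per-level savings)

Standard: 29791000 multiplications (310^3). Strassen: 40353607 multiplications (7^9, after padding to 512x512). Strassen reduces 8 recursive multiplications to 7 at each level.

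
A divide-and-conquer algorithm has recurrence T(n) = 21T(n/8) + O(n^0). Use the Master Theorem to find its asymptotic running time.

Master Theorem for T(n) = 21T(n/8) + O(n^0):

a = 21, b = 8, c = 0
log_b(a) = log_8(21) = 1.4641

Case 1: c = 0 < log_8(21) = 1.4641
T(n) = O(n^(log_8 21))

For T(n) = 21T(n/8) + O(n^0): log_8(21) = 1.4641. This is Case 1 of the Master Theorem (c < log_b(a), work dominated by leaves), giving O(n^(log_8 21)).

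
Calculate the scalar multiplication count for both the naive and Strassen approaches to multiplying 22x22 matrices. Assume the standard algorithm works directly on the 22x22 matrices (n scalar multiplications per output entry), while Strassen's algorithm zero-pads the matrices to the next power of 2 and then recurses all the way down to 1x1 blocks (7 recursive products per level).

Matrix multiplication for 22x22 matrices:

Strassen's algorithm requires power-of-2 dimensions. Pad 22x22 to 32x32 (next power of 2).

Standard algorithm: 22^3 = 10648 multiplications
Strassen's algorithm: 7^(log2(32)) = 7^5 = 16807 multiplications
Difference: 10648 - 16807 = -6159 (Strassen uses MORE here due to padding overhead — for small or just-over-power-of-2 n, padding can outweigh the per-level savings)

Standard: 10648 multiplications (22^3). Strassen: 16807 multiplications (7^5, after padding to 32x32). Strassen reduces 8 recursive multiplications to 7 at each level.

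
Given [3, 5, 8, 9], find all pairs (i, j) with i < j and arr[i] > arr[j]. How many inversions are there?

Finding inversions in [3, 5, 8, 9]:


Total inversions: 0

The array has 0 inversions. It is already sorted.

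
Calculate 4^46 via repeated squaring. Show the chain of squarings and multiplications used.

Computing 4^46 by squaring (build up from 4^1; each line after the first costs one multiplication):

4^1 = 4
4^2 = (4^1)^2 = 4^2 = 16
4^4 = (4^2)^2 = 16^2 = 256
4^5 = 4 * 4^4 = 4 * 256 = 1024
4^10 = (4^5)^2 = 1024^2 = 1048576
4^11 = 4 * 4^10 = 4 * 1048576 = 4194304
4^22 = (4^11)^2 = 4194304^2 = 17592186044416
4^23 = 4 * 4^22 = 4 * 17592186044416 = 70368744177664
4^46 = (4^23)^2 = 70368744177664^2 = 4951760157141521099596496896

Result: 4951760157141521099596496896
Multiplications needed: 8 (8 lines after 4^1)

4^46 = 4951760157141521099596496896. Using exponentiation by squaring, this requires 8 multiplications. The key idea: if the exponent is even, square the half-power; if odd, multiply by the base once.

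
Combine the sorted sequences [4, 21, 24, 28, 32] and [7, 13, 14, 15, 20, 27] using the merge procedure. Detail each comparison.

Merging process:

Compare 4 vs 7: take 4 from left. Merged: [4]
Compare 21 vs 7: take 7 from right. Merged: [4, 7]
Compare 21 vs 13: take 13 from right. Merged: [4, 7, 13]
Compare 21 vs 14: take 14 from right. Merged: [4, 7, 13, 14]
Compare 21 vs 15: take 15 from right. Merged: [4, 7, 13, 14, 15]
Compare 21 vs 20: take 20 from right. Merged: [4, 7, 13, 14, 15, 20]
Compare 21 vs 27: take 21 from left. Merged: [4, 7, 13, 14, 15, 20, 21]
Compare 24 vs 27: take 24 from left. Merged: [4, 7, 13, 14, 15, 20, 21, 24]
Compare 28 vs 27: take 27 from right. Merged: [4, 7, 13, 14, 15, 20, 21, 24, 27]
Append remaining from left: [28, 32]. Merged: [4, 7, 13, 14, 15, 20, 21, 24, 27, 28, 32]

Final merged array: [4, 7, 13, 14, 15, 20, 21, 24, 27, 28, 32]
Total comparisons: 9

The merged array is [4, 7, 13, 14, 15, 20, 21, 24, 27, 28, 32], requiring 9 comparisons. The merge step runs in O(n) time where n is the total number of elements.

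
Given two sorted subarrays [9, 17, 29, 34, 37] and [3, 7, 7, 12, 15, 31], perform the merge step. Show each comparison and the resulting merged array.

Merging process:

Compare 9 vs 3: take 3 from right. Merged: [3]
Compare 9 vs 7: take 7 from right. Merged: [3, 7]
Compare 9 vs 7: take 7 from right. Merged: [3, 7, 7]
Compare 9 vs 12: take 9 from left. Merged: [3, 7, 7, 9]
Compare 17 vs 12: take 12 from right. Merged: [3, 7, 7, 9, 12]
Compare 17 vs 15: take 15 from right. Merged: [3, 7, 7, 9, 12, 15]
Compare 17 vs 31: take 17 from left. Merged: [3, 7, 7, 9, 12, 15, 17]
Compare 29 vs 31: take 29 from left. Merged: [3, 7, 7, 9, 12, 15, 17, 29]
Compare 34 vs 31: take 31 from right. Merged: [3, 7, 7, 9, 12, 15, 17, 29, 31]
Append remaining from left: [34, 37]. Merged: [3, 7, 7, 9, 12, 15, 17, 29, 31, 34, 37]

Final merged array: [3, 7, 7, 9, 12, 15, 17, 29, 31, 34, 37]
Total comparisons: 9

The merged array is [3, 7, 7, 9, 12, 15, 17, 29, 31, 34, 37], requiring 9 comparisons. The merge step runs in O(n) time where n is the total number of elements.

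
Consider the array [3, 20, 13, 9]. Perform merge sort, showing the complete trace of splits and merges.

Merge sort trace:

Split: [3, 20, 13, 9] -> [3, 20] and [13, 9]
  Split: [3, 20] -> [3] and [20]
  Merge: [3] + [20] -> [3, 20]
  Split: [13, 9] -> [13] and [9]
  Merge: [13] + [9] -> [9, 13]
Merge: [3, 20] + [9, 13] -> [3, 9, 13, 20]

Final sorted array: [3, 9, 13, 20]

The merge sort proceeds by recursively splitting the array and merging sorted halves.
After all merges, the sorted array is [3, 9, 13, 20].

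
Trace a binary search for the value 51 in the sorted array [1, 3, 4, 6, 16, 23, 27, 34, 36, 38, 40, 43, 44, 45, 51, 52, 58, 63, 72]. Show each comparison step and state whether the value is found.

Binary search for 51 in [1, 3, 4, 6, 16, 23, 27, 34, 36, 38, 40, 43, 44, 45, 51, 52, 58, 63, 72]:

lo=0, hi=18, mid=9, arr[mid]=38 -> 38 < 51, search right half
lo=10, hi=18, mid=14, arr[mid]=51 -> Found target at index 14!

Binary search finds 51 at index 14 after 2 comparisons. The search repeatedly halves the search space by comparing with the middle element.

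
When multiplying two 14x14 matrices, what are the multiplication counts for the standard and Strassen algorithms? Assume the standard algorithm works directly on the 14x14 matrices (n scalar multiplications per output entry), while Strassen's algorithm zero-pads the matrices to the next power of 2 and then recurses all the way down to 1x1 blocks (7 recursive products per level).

Matrix multiplication for 14x14 matrices:

Strassen's algorithm requires power-of-2 dimensions. Pad 14x14 to 16x16 (next power of 2).

Standard algorithm: 14^3 = 2744 multiplications
Strassen's algorithm: 7^(log2(16)) = 7^4 = 2401 multiplications
Savings: 2744 - 2401 = 343 multiplications

Standard: 2744 multiplications (14^3). Strassen: 2401 multiplications (7^4, after padding to 16x16). Strassen reduces 8 recursive multiplications to 7 at each level.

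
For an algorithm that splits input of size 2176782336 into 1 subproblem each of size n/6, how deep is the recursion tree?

For divide and conquer with division factor 6:

Problem sizes at each level:
Level 0: 2176782336
Level 1: 362797056
Level 2: 60466176
Level 3: 10077696
Level 4: 1679616
Level 5: 279936
Level 6: 46656
Level 7: 7776
Level 8: 1296
Level 9: 216
Level 10: 36
Level 11: 6
Level 12: 1

The root is level 0 and the size-1 base case is level 12 (the tree spans levels 0 through 12, i.e. 13 levels counting the root), so the depth is the number of divisions: log_6(2176782336) = 12

The recursion tree depth is log_6(2176782336) = 12. At each level, the problem size is divided by 6, so it takes 12 divisions to reduce to a base case of size 1. The algorithm makes 1 recursive call at each level.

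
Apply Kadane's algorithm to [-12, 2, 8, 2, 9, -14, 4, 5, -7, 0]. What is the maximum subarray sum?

Using Kadane's algorithm on [-12, 2, 8, 2, 9, -14, 4, 5, -7, 0]:

Scanning through the array:
Position 1 (value 2): max_ending_here = 2, max_so_far = 2
Position 2 (value 8): max_ending_here = 10, max_so_far = 10
Position 3 (value 2): max_ending_here = 12, max_so_far = 12
Position 4 (value 9): max_ending_here = 21, max_so_far = 21
Position 5 (value -14): max_ending_here = 7, max_so_far = 21
Position 6 (value 4): max_ending_here = 11, max_so_far = 21
Position 7 (value 5): max_ending_here = 16, max_so_far = 21
Position 8 (value -7): max_ending_here = 9, max_so_far = 21
Position 9 (value 0): max_ending_here = 9, max_so_far = 21

Maximum subarray: [2, 8, 2, 9]
Maximum sum: 21

The maximum subarray is [2, 8, 2, 9] with sum 21. This subarray runs from index 1 to index 4.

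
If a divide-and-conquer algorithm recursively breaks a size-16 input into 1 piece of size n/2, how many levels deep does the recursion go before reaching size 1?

For divide and conquer with division factor 2:

Problem sizes at each level:
Level 0: 16
Level 1: 8
Level 2: 4
Level 3: 2
Level 4: 1

The root is level 0 and the size-1 base case is level 4 (the tree spans levels 0 through 4, i.e. 5 levels counting the root), so the depth is the number of divisions: log_2(16) = 4

The recursion tree depth is log_2(16) = 4. At each level, the problem size is divided by 2, so it takes 4 divisions to reduce to a base case of size 1. The algorithm makes 1 recursive call at each level.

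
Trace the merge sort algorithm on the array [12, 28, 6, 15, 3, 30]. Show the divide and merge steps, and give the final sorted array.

Merge sort trace:

Split: [12, 28, 6, 15, 3, 30] -> [12, 28, 6] and [15, 3, 30]
  Split: [12, 28, 6] -> [12] and [28, 6]
    Split: [28, 6] -> [28] and [6]
    Merge: [28] + [6] -> [6, 28]
  Merge: [12] + [6, 28] -> [6, 12, 28]
  Split: [15, 3, 30] -> [15] and [3, 30]
    Split: [3, 30] -> [3] and [30]
    Merge: [3] + [30] -> [3, 30]
  Merge: [15] + [3, 30] -> [3, 15, 30]
Merge: [6, 12, 28] + [3, 15, 30] -> [3, 6, 12, 15, 28, 30]

Final sorted array: [3, 6, 12, 15, 28, 30]

The merge sort proceeds by recursively splitting the array and merging sorted halves.
After all merges, the sorted array is [3, 6, 12, 15, 28, 30].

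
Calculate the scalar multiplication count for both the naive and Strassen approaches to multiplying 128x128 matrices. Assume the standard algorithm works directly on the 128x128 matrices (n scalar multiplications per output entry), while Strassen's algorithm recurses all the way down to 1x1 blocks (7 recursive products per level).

Matrix multiplication for 128x128 matrices:

Standard algorithm: 128^3 = 2097152 multiplications
Strassen's algorithm: 7^(log2(128)) = 7^7 = 823543 multiplications
Savings: 2097152 - 823543 = 1273609 multiplications

Standard: 2097152 multiplications (128^3). Strassen: 823543 multiplications (7^7). Strassen reduces 8 recursive multiplications to 7 at each level.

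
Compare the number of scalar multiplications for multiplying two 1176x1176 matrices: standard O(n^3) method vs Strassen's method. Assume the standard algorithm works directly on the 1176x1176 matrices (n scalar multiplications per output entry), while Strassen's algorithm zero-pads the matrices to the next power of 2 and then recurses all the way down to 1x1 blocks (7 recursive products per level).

Matrix multiplication for 1176x1176 matrices:

Strassen's algorithm requires power-of-2 dimensions. Pad 1176x1176 to 2048x2048 (next power of 2).

Standard algorithm: 1176^3 = 1626379776 multiplications
Strassen's algorithm: 7^(log2(2048)) = 7^11 = 1977326743 multiplications
Difference: 1626379776 - 1977326743 = -350946967 (Strassen uses MORE here due to padding overhead — for small or just-over-power-of-2 n, padding can outweigh the per-level savings)

Standard: 1626379776 multiplications (1176^3). Strassen: 1977326743 multiplications (7^11, after padding to 2048x2048). Strassen reduces 8 recursive multiplications to 7 at each level.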